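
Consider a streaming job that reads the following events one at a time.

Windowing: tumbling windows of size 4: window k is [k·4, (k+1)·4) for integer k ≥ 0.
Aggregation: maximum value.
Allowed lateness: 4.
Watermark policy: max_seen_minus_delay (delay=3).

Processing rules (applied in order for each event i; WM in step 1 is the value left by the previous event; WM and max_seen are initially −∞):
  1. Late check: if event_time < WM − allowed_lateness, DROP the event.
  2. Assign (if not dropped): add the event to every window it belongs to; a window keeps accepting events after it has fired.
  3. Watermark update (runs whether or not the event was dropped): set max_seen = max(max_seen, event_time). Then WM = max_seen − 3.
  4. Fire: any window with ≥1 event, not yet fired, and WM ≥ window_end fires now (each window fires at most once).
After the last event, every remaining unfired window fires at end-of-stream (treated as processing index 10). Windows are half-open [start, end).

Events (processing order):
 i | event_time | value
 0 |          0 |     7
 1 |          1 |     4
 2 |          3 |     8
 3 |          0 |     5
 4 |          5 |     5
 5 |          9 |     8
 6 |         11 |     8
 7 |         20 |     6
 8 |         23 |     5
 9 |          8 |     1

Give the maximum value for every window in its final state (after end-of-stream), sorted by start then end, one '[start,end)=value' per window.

[0,4)=8 [4,8)=5 [8,12)=8 [20,24)=6

i=0 t=0 v=7: → [0,4); WM=-3
i=1 t=1 v=4: → [0,4); WM=-2
i=2 t=3 v=8: → [0,4); WM=0
i=3 t=0 v=5: → [0,4); WM=0
i=4 t=5 v=5: → [4,8); WM=2
i=5 t=9 v=8: → [8,12); WM=6; [0,4) fires=8
i=6 t=11 v=8: → [8,12); WM=8; [4,8) fires=5
i=7 t=20 v=6: → [20,24); WM=17; [8,12) fires=8
i=8 t=23 v=5: → [20,24); WM=20
i=9 t=8 v=1: DROP (t<20-4); WM=20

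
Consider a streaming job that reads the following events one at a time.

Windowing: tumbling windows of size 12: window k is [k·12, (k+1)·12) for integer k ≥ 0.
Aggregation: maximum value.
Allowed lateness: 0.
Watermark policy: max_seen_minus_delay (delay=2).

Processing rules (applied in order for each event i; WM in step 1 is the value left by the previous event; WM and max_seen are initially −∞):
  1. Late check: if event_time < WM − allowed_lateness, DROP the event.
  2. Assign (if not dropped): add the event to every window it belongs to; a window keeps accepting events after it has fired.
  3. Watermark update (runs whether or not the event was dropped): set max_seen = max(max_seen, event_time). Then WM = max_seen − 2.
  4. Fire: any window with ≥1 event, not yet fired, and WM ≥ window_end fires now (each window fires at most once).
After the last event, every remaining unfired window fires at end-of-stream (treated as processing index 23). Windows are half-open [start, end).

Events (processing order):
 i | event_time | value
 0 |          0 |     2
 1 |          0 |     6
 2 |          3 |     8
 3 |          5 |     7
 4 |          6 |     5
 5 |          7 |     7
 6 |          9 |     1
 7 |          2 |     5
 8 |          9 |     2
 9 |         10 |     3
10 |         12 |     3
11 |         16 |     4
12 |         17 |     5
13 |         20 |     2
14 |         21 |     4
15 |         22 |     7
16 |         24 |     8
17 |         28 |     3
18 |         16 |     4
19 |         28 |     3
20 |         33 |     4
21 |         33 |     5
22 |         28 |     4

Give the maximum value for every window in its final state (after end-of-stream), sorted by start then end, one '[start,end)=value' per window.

i=0 t=0 v=2: → [0,12); WM=-2
i=1 t=0 v=6: → [0,12); WM=-2
i=2 t=3 v=8: → [0,12); WM=1
i=3 t=5 v=7: → [0,12); WM=3
i=4 t=6 v=5: → [0,12); WM=4
i=5 t=7 v=7: → [0,12); WM=5
i=6 t=9 v=1: → [0,12); WM=7
i=7 t=2 v=5: DROP (t<7-0); WM=7
i=8 t=9 v=2: → [0,12); WM=7
i=9 t=10 v=3: → [0,12); WM=8
i=10 t=12 v=3: → [12,24); WM=10
i=11 t=16 v=4: → [12,24); WM=14; [0,12) fires=8
i=12 t=17 v=5: → [12,24); WM=15
i=13 t=20 v=2: → [12,24); WM=18
i=14 t=21 v=4: → [12,24); WM=19
i=15 t=22 v=7: → [12,24); WM=20
i=16 t=24 v=8: → [24,36); WM=22
i=17 t=28 v=3: → [24,36); WM=26; [12,24) fires=7
i=18 t=16 v=4: DROP (t<26-0); WM=26
i=19 t=28 v=3: → [24,36); WM=26
i=20 t=33 v=4: → [24,36); WM=31
i=21 t=33 v=5: → [24,36); WM=31
i=22 t=28 v=4: DROP (t<31-0); WM=31

[0,12)=8 [12,24)=7 [24,36)=8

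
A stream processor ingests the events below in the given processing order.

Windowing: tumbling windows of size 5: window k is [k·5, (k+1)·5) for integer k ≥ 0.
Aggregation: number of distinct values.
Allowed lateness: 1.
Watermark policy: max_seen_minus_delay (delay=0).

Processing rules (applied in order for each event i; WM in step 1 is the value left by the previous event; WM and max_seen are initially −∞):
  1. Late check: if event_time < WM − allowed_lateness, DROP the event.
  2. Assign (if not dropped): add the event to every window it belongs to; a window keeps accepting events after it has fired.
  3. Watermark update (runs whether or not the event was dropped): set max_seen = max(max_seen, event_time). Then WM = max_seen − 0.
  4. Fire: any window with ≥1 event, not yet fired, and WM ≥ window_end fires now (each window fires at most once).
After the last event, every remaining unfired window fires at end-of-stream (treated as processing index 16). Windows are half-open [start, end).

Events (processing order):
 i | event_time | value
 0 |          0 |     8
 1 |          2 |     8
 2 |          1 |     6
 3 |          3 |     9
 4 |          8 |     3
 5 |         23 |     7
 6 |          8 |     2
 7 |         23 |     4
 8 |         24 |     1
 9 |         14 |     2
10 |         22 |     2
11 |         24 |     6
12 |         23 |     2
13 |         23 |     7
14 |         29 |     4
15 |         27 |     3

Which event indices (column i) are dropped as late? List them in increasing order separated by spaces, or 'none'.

i=0 t=0 v=8: → [0,5); WM=0
i=1 t=2 v=8: → [0,5); WM=2
i=2 t=1 v=6: → [0,5); WM=2
i=3 t=3 v=9: → [0,5); WM=3
i=4 t=8 v=3: → [5,10); WM=8; [0,5) fires=3
i=5 t=23 v=7: → [20,25); WM=23; [5,10) fires=1
i=6 t=8 v=2: DROP (t<23-1); WM=23
i=7 t=23 v=4: → [20,25); WM=23
i=8 t=24 v=1: → [20,25); WM=24
i=9 t=14 v=2: DROP (t<24-1); WM=24
i=10 t=22 v=2: DROP (t<24-1); WM=24
i=11 t=24 v=6: → [20,25); WM=24
i=12 t=23 v=2: → [20,25); WM=24
i=13 t=23 v=7: → [20,25); WM=24
i=14 t=29 v=4: → [25,30); WM=29; [20,25) fires=5
i=15 t=27 v=3: DROP (t<29-1); WM=29

6 9 10 15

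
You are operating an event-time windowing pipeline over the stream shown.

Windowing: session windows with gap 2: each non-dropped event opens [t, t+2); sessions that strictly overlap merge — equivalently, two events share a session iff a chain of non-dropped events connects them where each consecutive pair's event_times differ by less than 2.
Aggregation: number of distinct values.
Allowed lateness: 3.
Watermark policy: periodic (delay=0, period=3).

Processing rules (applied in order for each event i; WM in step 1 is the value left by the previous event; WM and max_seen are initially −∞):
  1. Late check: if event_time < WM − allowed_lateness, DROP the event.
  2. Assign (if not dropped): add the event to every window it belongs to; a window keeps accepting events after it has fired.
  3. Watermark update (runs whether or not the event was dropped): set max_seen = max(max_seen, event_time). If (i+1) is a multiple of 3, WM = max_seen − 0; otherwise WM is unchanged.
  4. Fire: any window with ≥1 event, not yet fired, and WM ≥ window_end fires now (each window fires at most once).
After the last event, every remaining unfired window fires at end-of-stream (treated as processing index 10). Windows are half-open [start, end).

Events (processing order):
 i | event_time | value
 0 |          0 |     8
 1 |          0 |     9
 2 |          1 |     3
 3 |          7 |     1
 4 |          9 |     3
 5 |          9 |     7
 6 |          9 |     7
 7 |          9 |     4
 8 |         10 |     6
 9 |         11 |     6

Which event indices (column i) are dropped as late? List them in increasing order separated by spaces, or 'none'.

i=0 t=0 v=8: → [0,2); WM=−∞
i=1 t=0 v=9: → [0,2); WM=−∞
i=2 t=1 v=3: → [0,3); WM=1
i=3 t=7 v=1: → [7,9); WM=1
i=4 t=9 v=3: → [9,11); WM=1
i=5 t=9 v=7: → [9,11); WM=9
i=6 t=9 v=7: → [9,11); WM=9
i=7 t=9 v=4: → [9,11); WM=9
i=8 t=10 v=6: → [9,12); WM=10
i=9 t=11 v=6: → [9,13); WM=10

none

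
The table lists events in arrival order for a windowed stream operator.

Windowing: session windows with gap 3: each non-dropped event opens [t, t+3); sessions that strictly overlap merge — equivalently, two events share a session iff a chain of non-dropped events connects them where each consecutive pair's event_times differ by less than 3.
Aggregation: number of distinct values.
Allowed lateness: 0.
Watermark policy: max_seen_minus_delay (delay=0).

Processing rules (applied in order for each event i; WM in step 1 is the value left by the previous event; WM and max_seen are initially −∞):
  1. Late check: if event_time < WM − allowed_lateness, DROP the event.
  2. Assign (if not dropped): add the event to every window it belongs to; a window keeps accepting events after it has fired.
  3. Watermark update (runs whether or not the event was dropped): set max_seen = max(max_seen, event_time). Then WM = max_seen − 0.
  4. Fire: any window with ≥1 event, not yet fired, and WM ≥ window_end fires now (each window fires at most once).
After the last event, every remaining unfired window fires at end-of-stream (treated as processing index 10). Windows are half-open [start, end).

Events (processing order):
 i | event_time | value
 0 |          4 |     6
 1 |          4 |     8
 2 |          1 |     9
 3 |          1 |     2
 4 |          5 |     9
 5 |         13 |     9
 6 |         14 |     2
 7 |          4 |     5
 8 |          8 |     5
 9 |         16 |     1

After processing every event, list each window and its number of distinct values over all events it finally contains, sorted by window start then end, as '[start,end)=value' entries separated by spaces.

i=0 t=4 v=6: → [4,7); WM=4
i=1 t=4 v=8: → [4,7); WM=4
i=2 t=1 v=9: DROP (t<4-0); WM=4
i=3 t=1 v=2: DROP (t<4-0); WM=4
i=4 t=5 v=9: → [4,8); WM=5
i=5 t=13 v=9: → [13,16); WM=13
i=6 t=14 v=2: → [13,17); WM=14
i=7 t=4 v=5: DROP (t<14-0); WM=14
i=8 t=8 v=5: DROP (t<14-0); WM=14
i=9 t=16 v=1: → [13,19); WM=16

[4,8)=3 [13,19)=3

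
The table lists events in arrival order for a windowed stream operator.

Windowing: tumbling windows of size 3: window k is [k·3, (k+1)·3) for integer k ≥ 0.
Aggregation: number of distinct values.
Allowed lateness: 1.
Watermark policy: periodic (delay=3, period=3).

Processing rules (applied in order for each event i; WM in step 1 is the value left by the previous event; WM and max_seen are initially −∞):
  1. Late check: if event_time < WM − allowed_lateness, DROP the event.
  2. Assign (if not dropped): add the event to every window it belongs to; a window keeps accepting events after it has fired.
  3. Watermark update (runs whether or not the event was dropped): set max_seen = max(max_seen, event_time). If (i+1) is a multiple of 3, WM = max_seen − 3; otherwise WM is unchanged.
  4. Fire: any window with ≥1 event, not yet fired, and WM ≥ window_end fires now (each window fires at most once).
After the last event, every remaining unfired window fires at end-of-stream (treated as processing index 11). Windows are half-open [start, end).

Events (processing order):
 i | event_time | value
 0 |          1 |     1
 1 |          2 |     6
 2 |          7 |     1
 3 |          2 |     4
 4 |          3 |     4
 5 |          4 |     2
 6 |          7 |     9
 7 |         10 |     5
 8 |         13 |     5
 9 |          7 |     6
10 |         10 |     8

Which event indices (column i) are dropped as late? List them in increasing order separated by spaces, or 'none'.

3 9

i=0 t=1 v=1: → [0,3); WM=−∞
i=1 t=2 v=6: → [0,3); WM=−∞
i=2 t=7 v=1: → [6,9); WM=4; [0,3) fires=2
i=3 t=2 v=4: DROP (t<4-1); WM=4
i=4 t=3 v=4: → [3,6); WM=4
i=5 t=4 v=2: → [3,6); WM=4
i=6 t=7 v=9: → [6,9); WM=4
i=7 t=10 v=5: → [9,12); WM=4
i=8 t=13 v=5: → [12,15); WM=10; [3,6) fires=2 [6,9) fires=2
i=9 t=7 v=6: DROP (t<10-1); WM=10
i=10 t=10 v=8: → [9,12); WM=10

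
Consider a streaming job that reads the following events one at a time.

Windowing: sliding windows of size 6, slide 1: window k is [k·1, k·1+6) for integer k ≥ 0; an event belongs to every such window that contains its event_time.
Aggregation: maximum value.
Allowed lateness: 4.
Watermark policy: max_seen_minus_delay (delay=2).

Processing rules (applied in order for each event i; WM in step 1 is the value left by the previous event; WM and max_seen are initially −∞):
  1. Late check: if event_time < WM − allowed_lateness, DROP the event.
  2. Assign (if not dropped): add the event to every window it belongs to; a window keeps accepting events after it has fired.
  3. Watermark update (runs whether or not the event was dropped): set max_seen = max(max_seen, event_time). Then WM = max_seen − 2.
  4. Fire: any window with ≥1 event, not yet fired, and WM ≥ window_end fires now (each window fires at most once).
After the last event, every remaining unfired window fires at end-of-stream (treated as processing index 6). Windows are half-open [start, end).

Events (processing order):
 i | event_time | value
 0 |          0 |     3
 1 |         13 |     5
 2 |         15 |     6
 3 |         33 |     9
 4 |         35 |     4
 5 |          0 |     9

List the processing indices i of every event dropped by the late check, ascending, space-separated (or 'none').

i=0 t=0 v=3: → [0,6); WM=-2
i=1 t=13 v=5: → [13,19),[12,18),[11,17),[10,16),[9,15),[8,14); WM=11; [0,6) fires=3
i=2 t=15 v=6: → [15,21),[14,20),[13,19),[12,18),[11,17),[10,16); WM=13
i=3 t=33 v=9: → [33,39),[32,38),[31,37),[30,36),[29,35),[28,34); WM=31; [8,14) fires=5 [9,15) fires=5 [10,16) fires=6 [11,17) fires=6 [12,18) fires=6 [13,19) fires=6 [14,20) fires=6 [15,21) fires=6
i=4 t=35 v=4: → [35,41),[34,40),[33,39),[32,38),[31,37),[30,36); WM=33
i=5 t=0 v=9: DROP (t<33-4); WM=33

5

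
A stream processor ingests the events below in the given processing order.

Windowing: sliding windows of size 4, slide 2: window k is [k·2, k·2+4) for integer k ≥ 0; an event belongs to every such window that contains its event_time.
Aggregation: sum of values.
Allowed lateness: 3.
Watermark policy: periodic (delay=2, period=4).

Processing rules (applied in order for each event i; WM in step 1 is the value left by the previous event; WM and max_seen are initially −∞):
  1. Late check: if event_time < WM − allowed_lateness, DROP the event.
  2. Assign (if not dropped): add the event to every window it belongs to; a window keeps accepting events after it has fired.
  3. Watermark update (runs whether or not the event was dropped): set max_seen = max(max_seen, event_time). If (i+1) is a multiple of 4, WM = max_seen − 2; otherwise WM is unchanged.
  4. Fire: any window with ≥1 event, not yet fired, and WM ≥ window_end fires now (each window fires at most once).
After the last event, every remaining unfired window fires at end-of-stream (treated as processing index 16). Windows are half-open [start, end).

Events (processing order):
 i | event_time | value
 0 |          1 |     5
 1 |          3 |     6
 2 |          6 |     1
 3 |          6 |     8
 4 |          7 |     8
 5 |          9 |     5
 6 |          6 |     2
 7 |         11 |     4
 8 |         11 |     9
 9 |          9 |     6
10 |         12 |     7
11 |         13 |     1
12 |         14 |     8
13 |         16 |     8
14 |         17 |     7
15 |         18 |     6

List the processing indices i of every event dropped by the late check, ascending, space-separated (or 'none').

i=0 t=1 v=5: → [0,4); WM=−∞
i=1 t=3 v=6: → [2,6),[0,4); WM=−∞
i=2 t=6 v=1: → [6,10),[4,8); WM=−∞
i=3 t=6 v=8: → [6,10),[4,8); WM=4; [0,4) fires=11
i=4 t=7 v=8: → [6,10),[4,8); WM=4
i=5 t=9 v=5: → [8,12),[6,10); WM=4
i=6 t=6 v=2: → [6,10),[4,8); WM=4
i=7 t=11 v=4: → [10,14),[8,12); WM=9; [2,6) fires=6 [4,8) fires=19
i=8 t=11 v=9: → [10,14),[8,12); WM=9
i=9 t=9 v=6: → [8,12),[6,10); WM=9
i=10 t=12 v=7: → [12,16),[10,14); WM=9
i=11 t=13 v=1: → [12,16),[10,14); WM=11; [6,10) fires=30
i=12 t=14 v=8: → [14,18),[12,16); WM=11
i=13 t=16 v=8: → [16,20),[14,18); WM=11
i=14 t=17 v=7: → [16,20),[14,18); WM=11
i=15 t=18 v=6: → [18,22),[16,20); WM=16; [8,12) fires=24 [10,14) fires=21 [12,16) fires=16

none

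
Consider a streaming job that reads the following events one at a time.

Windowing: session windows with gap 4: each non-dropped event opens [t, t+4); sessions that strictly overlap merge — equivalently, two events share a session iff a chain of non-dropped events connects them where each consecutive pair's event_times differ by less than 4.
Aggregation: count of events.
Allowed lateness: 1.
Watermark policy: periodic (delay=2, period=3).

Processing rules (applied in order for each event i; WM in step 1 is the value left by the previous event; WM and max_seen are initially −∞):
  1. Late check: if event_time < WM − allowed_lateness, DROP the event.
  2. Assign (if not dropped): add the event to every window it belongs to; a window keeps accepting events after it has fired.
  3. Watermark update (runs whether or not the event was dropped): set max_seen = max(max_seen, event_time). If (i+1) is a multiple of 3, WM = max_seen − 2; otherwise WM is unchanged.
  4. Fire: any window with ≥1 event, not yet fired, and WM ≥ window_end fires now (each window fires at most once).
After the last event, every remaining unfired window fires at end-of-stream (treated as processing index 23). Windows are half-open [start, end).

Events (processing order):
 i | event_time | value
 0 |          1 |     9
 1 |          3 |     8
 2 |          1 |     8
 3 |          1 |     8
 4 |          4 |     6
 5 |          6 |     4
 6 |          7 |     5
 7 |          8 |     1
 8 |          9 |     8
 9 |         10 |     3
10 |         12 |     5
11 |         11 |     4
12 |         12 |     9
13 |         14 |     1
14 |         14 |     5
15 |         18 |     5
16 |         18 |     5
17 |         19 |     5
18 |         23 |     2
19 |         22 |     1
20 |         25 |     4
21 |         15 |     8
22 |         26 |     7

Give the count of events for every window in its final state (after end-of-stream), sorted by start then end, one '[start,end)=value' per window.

i=0 t=1 v=9: → [1,5); WM=−∞
i=1 t=3 v=8: → [1,7); WM=−∞
i=2 t=1 v=8: → [1,7); WM=1
i=3 t=1 v=8: → [1,7); WM=1
i=4 t=4 v=6: → [1,8); WM=1
i=5 t=6 v=4: → [1,10); WM=4
i=6 t=7 v=5: → [1,11); WM=4
i=7 t=8 v=1: → [1,12); WM=4
i=8 t=9 v=8: → [1,13); WM=7
i=9 t=10 v=3: → [1,14); WM=7
i=10 t=12 v=5: → [1,16); WM=7
i=11 t=11 v=4: → [1,16); WM=10
i=12 t=12 v=9: → [1,16); WM=10
i=13 t=14 v=1: → [1,18); WM=10
i=14 t=14 v=5: → [1,18); WM=12
i=15 t=18 v=5: → [18,22); WM=12
i=16 t=18 v=5: → [18,22); WM=12
i=17 t=19 v=5: → [18,23); WM=17
i=18 t=23 v=2: → [23,27); WM=17
i=19 t=22 v=1: → [18,27); WM=17
i=20 t=25 v=4: → [18,29); WM=23
i=21 t=15 v=8: DROP (t<23-1); WM=23
i=22 t=26 v=7: → [18,30); WM=23

[1,18)=15 [18,30)=7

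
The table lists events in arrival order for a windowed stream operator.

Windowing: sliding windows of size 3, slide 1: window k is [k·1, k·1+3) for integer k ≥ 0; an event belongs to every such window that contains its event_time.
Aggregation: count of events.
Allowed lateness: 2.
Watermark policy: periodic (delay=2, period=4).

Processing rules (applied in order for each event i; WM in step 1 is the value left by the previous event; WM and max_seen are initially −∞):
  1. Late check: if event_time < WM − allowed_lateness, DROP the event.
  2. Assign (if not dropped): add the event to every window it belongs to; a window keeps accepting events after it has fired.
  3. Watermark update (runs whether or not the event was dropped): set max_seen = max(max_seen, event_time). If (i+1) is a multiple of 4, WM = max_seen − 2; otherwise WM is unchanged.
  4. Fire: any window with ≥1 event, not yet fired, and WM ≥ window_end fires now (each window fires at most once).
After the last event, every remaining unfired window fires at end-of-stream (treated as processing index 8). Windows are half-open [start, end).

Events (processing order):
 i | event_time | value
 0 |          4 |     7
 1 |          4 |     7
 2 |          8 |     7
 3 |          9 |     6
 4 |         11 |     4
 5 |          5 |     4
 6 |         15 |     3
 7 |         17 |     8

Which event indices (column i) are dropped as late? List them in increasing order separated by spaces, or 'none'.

i=0 t=4 v=7: → [4,7),[3,6),[2,5); WM=−∞
i=1 t=4 v=7: → [4,7),[3,6),[2,5); WM=−∞
i=2 t=8 v=7: → [8,11),[7,10),[6,9); WM=−∞
i=3 t=9 v=6: → [9,12),[8,11),[7,10); WM=7; [2,5) fires=2 [3,6) fires=2 [4,7) fires=2
i=4 t=11 v=4: → [11,14),[10,13),[9,12); WM=7
i=5 t=5 v=4: → [5,8),[4,7),[3,6); WM=7
i=6 t=15 v=3: → [15,18),[14,17),[13,16); WM=7
i=7 t=17 v=8: → [17,20),[16,19),[15,18); WM=15; [5,8) fires=1 [6,9) fires=1 [7,10) fires=2 [8,11) fires=2 [9,12) fires=2 [10,13) fires=1 [11,14) fires=1

none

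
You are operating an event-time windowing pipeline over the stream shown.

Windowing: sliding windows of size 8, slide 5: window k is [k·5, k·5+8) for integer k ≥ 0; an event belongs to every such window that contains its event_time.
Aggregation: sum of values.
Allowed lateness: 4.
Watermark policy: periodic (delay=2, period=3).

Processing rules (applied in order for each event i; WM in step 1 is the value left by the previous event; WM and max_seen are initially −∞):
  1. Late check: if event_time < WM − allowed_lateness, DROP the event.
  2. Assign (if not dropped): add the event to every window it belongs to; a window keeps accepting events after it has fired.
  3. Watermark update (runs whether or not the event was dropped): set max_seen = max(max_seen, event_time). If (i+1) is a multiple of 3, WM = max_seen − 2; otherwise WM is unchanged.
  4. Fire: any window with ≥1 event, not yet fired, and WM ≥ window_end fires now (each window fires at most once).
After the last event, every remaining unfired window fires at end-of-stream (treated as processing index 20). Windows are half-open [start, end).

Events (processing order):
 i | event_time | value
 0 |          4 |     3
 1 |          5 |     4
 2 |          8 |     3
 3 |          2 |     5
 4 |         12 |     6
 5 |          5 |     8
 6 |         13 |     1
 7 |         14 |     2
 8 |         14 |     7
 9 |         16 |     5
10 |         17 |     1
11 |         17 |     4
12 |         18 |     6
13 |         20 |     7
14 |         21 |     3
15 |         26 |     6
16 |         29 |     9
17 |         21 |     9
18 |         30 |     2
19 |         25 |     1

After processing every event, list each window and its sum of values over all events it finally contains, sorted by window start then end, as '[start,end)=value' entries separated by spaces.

i=0 t=4 v=3: → [0,8); WM=−∞
i=1 t=5 v=4: → [5,13),[0,8); WM=−∞
i=2 t=8 v=3: → [5,13); WM=6
i=3 t=2 v=5: → [0,8); WM=6
i=4 t=12 v=6: → [10,18),[5,13); WM=6
i=5 t=5 v=8: → [5,13),[0,8); WM=10; [0,8) fires=20
i=6 t=13 v=1: → [10,18); WM=10
i=7 t=14 v=2: → [10,18); WM=10
i=8 t=14 v=7: → [10,18); WM=12
i=9 t=16 v=5: → [15,23),[10,18); WM=12
i=10 t=17 v=1: → [15,23),[10,18); WM=12
i=11 t=17 v=4: → [15,23),[10,18); WM=15; [5,13) fires=21
i=12 t=18 v=6: → [15,23); WM=15
i=13 t=20 v=7: → [20,28),[15,23); WM=15
i=14 t=21 v=3: → [20,28),[15,23); WM=19; [10,18) fires=26
i=15 t=26 v=6: → [25,33),[20,28); WM=19
i=16 t=29 v=9: → [25,33); WM=19
i=17 t=21 v=9: → [20,28),[15,23); WM=27; [15,23) fires=35
i=18 t=30 v=2: → [30,38),[25,33); WM=27
i=19 t=25 v=1: → [25,33),[20,28); WM=27

[0,8)=20 [5,13)=21 [10,18)=26 [15,23)=35 [20,28)=26 [25,33)=18 [30,38)=2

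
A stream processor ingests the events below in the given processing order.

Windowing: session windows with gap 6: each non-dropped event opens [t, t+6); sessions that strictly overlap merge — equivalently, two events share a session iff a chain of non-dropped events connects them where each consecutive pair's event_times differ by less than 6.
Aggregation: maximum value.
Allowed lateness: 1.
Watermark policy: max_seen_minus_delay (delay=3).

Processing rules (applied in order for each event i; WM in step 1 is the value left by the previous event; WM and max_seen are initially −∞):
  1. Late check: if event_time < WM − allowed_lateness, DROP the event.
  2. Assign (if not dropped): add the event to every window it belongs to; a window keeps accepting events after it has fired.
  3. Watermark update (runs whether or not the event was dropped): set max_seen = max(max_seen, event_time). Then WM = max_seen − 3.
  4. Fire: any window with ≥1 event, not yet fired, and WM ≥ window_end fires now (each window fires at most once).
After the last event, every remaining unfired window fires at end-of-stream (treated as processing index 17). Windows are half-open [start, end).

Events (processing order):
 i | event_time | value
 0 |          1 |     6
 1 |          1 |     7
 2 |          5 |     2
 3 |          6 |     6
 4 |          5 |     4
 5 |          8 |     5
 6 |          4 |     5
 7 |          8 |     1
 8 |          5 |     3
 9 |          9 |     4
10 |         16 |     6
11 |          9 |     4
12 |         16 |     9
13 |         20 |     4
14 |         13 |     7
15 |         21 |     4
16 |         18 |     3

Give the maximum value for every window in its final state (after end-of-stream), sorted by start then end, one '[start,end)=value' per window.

i=0 t=1 v=6: → [1,7); WM=-2
i=1 t=1 v=7: → [1,7); WM=-2
i=2 t=5 v=2: → [1,11); WM=2
i=3 t=6 v=6: → [1,12); WM=3
i=4 t=5 v=4: → [1,12); WM=3
i=5 t=8 v=5: → [1,14); WM=5
i=6 t=4 v=5: → [1,14); WM=5
i=7 t=8 v=1: → [1,14); WM=5
i=8 t=5 v=3: → [1,14); WM=5
i=9 t=9 v=4: → [1,15); WM=6
i=10 t=16 v=6: → [16,22); WM=13
i=11 t=9 v=4: DROP (t<13-1); WM=13
i=12 t=16 v=9: → [16,22); WM=13
i=13 t=20 v=4: → [16,26); WM=17
i=14 t=13 v=7: DROP (t<17-1); WM=17
i=15 t=21 v=4: → [16,27); WM=18
i=16 t=18 v=3: → [16,27); WM=18

[1,15)=7 [16,27)=9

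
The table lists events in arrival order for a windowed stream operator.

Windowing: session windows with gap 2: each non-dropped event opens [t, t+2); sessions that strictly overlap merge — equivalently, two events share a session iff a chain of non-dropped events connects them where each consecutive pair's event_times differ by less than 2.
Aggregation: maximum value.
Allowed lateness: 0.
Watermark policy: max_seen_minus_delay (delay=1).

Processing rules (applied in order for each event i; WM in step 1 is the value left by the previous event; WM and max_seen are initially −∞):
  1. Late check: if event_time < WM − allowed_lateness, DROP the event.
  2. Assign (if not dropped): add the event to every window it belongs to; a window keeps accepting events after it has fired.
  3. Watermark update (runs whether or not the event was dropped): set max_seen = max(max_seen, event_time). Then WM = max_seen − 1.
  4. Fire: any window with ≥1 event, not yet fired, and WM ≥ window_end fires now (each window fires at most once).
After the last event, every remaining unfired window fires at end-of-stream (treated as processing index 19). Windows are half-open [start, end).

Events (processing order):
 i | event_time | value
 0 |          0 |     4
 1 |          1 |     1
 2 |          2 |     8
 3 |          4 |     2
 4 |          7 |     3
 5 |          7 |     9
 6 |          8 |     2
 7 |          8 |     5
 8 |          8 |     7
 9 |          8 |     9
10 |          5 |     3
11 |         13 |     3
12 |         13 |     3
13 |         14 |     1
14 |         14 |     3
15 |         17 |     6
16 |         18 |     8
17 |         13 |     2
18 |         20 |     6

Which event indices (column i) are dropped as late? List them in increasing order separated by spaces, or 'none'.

10 17

i=0 t=0 v=4: → [0,2); WM=-1
i=1 t=1 v=1: → [0,3); WM=0
i=2 t=2 v=8: → [0,4); WM=1
i=3 t=4 v=2: → [4,6); WM=3
i=4 t=7 v=3: → [7,9); WM=6
i=5 t=7 v=9: → [7,9); WM=6
i=6 t=8 v=2: → [7,10); WM=7
i=7 t=8 v=5: → [7,10); WM=7
i=8 t=8 v=7: → [7,10); WM=7
i=9 t=8 v=9: → [7,10); WM=7
i=10 t=5 v=3: DROP (t<7-0); WM=7
i=11 t=13 v=3: → [13,15); WM=12
i=12 t=13 v=3: → [13,15); WM=12
i=13 t=14 v=1: → [13,16); WM=13
i=14 t=14 v=3: → [13,16); WM=13
i=15 t=17 v=6: → [17,19); WM=16
i=16 t=18 v=8: → [17,20); WM=17
i=17 t=13 v=2: DROP (t<17-0); WM=17
i=18 t=20 v=6: → [20,22); WM=19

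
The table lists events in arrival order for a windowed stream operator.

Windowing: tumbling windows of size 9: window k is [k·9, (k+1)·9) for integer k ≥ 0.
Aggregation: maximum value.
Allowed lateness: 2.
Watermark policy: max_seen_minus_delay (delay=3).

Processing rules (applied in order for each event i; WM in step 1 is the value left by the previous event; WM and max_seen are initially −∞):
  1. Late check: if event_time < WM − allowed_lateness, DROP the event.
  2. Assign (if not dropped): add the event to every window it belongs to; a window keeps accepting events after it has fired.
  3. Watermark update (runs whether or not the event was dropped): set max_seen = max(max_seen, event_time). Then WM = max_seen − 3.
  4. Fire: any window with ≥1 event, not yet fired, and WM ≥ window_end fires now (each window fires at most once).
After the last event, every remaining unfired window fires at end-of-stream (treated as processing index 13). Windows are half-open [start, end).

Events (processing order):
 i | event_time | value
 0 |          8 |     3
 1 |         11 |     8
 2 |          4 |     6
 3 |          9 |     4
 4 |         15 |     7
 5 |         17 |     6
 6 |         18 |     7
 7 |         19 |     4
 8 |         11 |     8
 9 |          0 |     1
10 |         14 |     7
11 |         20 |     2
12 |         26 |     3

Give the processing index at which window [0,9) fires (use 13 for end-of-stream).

i=0 t=8 v=3: → [0,9); WM=5
i=1 t=11 v=8: → [9,18); WM=8
i=2 t=4 v=6: DROP (t<8-2); WM=8
i=3 t=9 v=4: → [9,18); WM=8
i=4 t=15 v=7: → [9,18); WM=12; [0,9) fires=3
i=5 t=17 v=6: → [9,18); WM=14
i=6 t=18 v=7: → [18,27); WM=15
i=7 t=19 v=4: → [18,27); WM=16
i=8 t=11 v=8: DROP (t<16-2); WM=16
i=9 t=0 v=1: DROP (t<16-2); WM=16
i=10 t=14 v=7: → [9,18); WM=16
i=11 t=20 v=2: → [18,27); WM=17
i=12 t=26 v=3: → [18,27); WM=23; [9,18) fires=8

4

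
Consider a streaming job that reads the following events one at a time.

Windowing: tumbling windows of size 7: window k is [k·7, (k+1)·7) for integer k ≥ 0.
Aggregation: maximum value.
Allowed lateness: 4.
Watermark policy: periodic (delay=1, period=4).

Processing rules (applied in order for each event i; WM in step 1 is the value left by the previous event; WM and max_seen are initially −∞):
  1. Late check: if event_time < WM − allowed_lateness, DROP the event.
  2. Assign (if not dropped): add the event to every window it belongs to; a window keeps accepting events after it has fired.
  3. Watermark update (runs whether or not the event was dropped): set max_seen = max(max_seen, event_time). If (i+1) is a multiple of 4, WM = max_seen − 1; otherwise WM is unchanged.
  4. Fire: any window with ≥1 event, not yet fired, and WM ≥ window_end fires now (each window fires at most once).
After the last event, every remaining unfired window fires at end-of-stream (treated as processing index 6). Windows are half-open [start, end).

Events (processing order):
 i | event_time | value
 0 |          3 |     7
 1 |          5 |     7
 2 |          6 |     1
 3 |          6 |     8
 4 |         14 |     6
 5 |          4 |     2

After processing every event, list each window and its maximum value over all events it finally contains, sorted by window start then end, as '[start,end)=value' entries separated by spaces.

[0,7)=8 [14,21)=6

i=0 t=3 v=7: → [0,7); WM=−∞
i=1 t=5 v=7: → [0,7); WM=−∞
i=2 t=6 v=1: → [0,7); WM=−∞
i=3 t=6 v=8: → [0,7); WM=5
i=4 t=14 v=6: → [14,21); WM=5
i=5 t=4 v=2: → [0,7); WM=5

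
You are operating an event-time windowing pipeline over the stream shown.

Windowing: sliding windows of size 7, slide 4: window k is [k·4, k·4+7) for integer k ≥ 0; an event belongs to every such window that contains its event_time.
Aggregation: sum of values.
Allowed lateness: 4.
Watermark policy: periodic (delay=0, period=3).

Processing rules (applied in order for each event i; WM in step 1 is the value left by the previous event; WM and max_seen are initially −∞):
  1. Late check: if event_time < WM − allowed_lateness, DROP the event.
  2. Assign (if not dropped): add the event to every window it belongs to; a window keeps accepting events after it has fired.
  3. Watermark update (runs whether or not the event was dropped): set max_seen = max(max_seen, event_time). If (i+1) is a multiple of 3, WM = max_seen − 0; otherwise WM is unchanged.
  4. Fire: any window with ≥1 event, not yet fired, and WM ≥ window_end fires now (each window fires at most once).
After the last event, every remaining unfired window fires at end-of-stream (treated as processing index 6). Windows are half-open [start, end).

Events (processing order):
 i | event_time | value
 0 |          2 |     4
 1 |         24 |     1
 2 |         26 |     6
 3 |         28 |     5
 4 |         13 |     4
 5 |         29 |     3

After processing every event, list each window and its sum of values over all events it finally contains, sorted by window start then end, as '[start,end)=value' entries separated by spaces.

i=0 t=2 v=4: → [0,7); WM=−∞
i=1 t=24 v=1: → [24,31),[20,27); WM=−∞
i=2 t=26 v=6: → [24,31),[20,27); WM=26; [0,7) fires=4
i=3 t=28 v=5: → [28,35),[24,31); WM=26
i=4 t=13 v=4: DROP (t<26-4); WM=26
i=5 t=29 v=3: → [28,35),[24,31); WM=29; [20,27) fires=7

[0,7)=4 [20,27)=7 [24,31)=15 [28,35)=8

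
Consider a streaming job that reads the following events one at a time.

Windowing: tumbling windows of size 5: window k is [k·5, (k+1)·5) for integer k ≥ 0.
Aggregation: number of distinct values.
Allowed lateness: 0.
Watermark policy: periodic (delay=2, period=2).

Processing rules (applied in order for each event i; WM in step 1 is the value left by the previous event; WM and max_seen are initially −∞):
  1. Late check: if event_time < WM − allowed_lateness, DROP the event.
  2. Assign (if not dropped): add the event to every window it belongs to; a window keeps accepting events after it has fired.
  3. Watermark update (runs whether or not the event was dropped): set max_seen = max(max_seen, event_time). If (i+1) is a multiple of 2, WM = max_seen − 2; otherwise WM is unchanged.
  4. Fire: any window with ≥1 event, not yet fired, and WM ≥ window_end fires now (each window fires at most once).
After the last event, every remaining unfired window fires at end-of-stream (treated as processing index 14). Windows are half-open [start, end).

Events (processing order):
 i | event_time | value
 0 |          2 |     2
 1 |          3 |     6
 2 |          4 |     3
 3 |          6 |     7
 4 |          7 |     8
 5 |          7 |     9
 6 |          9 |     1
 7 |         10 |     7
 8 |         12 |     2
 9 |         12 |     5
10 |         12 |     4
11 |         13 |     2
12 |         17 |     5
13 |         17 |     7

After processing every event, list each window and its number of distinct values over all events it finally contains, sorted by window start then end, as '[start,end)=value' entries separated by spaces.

[0,5)=3 [5,10)=4 [10,15)=4 [15,20)=2

i=0 t=2 v=2: → [0,5); WM=−∞
i=1 t=3 v=6: → [0,5); WM=1
i=2 t=4 v=3: → [0,5); WM=1
i=3 t=6 v=7: → [5,10); WM=4
i=4 t=7 v=8: → [5,10); WM=4
i=5 t=7 v=9: → [5,10); WM=5; [0,5) fires=3
i=6 t=9 v=1: → [5,10); WM=5
i=7 t=10 v=7: → [10,15); WM=8
i=8 t=12 v=2: → [10,15); WM=8
i=9 t=12 v=5: → [10,15); WM=10; [5,10) fires=4
i=10 t=12 v=4: → [10,15); WM=10
i=11 t=13 v=2: → [10,15); WM=11
i=12 t=17 v=5: → [15,20); WM=11
i=13 t=17 v=7: → [15,20); WM=15; [10,15) fires=4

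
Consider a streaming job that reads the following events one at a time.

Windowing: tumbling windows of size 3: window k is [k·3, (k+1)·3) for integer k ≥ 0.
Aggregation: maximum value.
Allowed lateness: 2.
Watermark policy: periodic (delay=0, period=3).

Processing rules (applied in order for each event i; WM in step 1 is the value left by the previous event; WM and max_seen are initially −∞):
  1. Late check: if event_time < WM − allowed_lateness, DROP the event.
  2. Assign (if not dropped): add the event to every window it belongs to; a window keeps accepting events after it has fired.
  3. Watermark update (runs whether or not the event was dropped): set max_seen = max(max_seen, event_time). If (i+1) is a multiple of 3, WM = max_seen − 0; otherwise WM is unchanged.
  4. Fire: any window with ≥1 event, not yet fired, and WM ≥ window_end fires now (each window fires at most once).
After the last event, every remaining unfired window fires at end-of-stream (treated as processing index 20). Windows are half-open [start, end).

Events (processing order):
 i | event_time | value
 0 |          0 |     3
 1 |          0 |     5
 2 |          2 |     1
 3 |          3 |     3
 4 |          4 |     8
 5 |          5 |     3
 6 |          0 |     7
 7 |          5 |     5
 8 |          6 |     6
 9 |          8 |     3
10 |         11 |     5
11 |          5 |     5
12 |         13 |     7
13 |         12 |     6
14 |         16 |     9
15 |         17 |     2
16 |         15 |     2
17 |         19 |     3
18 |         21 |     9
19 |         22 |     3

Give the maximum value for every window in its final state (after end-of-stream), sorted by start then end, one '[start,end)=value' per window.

[0,3)=5 [3,6)=8 [6,9)=6 [9,12)=5 [12,15)=7 [15,18)=9 [18,21)=3 [21,24)=9

i=0 t=0 v=3: → [0,3); WM=−∞
i=1 t=0 v=5: → [0,3); WM=−∞
i=2 t=2 v=1: → [0,3); WM=2
i=3 t=3 v=3: → [3,6); WM=2
i=4 t=4 v=8: → [3,6); WM=2
i=5 t=5 v=3: → [3,6); WM=5; [0,3) fires=5
i=6 t=0 v=7: DROP (t<5-2); WM=5
i=7 t=5 v=5: → [3,6); WM=5
i=8 t=6 v=6: → [6,9); WM=6; [3,6) fires=8
i=9 t=8 v=3: → [6,9); WM=6
i=10 t=11 v=5: → [9,12); WM=6
i=11 t=5 v=5: → [3,6); WM=11; [6,9) fires=6
i=12 t=13 v=7: → [12,15); WM=11
i=13 t=12 v=6: → [12,15); WM=11
i=14 t=16 v=9: → [15,18); WM=16; [9,12) fires=5 [12,15) fires=7
i=15 t=17 v=2: → [15,18); WM=16
i=16 t=15 v=2: → [15,18); WM=16
i=17 t=19 v=3: → [18,21); WM=19; [15,18) fires=9
i=18 t=21 v=9: → [21,24); WM=19
i=19 t=22 v=3: → [21,24); WM=19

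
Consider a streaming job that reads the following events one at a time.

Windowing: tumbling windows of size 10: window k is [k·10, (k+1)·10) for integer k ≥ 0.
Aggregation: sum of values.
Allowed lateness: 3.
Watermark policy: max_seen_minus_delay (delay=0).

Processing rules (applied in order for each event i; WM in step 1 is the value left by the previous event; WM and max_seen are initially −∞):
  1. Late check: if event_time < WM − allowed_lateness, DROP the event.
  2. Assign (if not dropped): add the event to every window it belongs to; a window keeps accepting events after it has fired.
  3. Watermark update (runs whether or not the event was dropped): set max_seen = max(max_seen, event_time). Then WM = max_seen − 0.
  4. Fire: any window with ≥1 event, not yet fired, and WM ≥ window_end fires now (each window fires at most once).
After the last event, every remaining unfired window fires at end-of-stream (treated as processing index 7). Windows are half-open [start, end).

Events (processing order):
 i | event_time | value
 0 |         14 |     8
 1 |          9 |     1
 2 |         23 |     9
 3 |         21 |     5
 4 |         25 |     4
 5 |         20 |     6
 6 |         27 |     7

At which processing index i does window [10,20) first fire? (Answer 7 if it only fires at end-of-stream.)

2

i=0 t=14 v=8: → [10,20); WM=14
i=1 t=9 v=1: DROP (t<14-3); WM=14
i=2 t=23 v=9: → [20,30); WM=23; [10,20) fires=8
i=3 t=21 v=5: → [20,30); WM=23
i=4 t=25 v=4: → [20,30); WM=25
i=5 t=20 v=6: DROP (t<25-3); WM=25
i=6 t=27 v=7: → [20,30); WM=27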